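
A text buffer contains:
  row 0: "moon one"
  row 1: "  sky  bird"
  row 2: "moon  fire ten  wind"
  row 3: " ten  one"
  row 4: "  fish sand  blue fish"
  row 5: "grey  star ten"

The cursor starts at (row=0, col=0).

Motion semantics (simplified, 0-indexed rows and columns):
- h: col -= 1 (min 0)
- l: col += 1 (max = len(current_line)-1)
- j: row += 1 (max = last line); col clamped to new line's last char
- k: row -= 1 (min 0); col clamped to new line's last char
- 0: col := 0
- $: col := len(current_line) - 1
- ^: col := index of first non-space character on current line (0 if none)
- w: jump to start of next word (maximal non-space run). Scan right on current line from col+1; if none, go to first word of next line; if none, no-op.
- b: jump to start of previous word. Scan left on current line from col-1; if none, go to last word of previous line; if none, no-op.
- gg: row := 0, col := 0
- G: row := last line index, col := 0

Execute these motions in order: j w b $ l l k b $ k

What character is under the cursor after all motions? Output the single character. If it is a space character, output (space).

Answer: e

Derivation:
After 1 (j): row=1 col=0 char='_'
After 2 (w): row=1 col=2 char='s'
After 3 (b): row=0 col=5 char='o'
After 4 ($): row=0 col=7 char='e'
After 5 (l): row=0 col=7 char='e'
After 6 (l): row=0 col=7 char='e'
After 7 (k): row=0 col=7 char='e'
After 8 (b): row=0 col=5 char='o'
After 9 ($): row=0 col=7 char='e'
After 10 (k): row=0 col=7 char='e'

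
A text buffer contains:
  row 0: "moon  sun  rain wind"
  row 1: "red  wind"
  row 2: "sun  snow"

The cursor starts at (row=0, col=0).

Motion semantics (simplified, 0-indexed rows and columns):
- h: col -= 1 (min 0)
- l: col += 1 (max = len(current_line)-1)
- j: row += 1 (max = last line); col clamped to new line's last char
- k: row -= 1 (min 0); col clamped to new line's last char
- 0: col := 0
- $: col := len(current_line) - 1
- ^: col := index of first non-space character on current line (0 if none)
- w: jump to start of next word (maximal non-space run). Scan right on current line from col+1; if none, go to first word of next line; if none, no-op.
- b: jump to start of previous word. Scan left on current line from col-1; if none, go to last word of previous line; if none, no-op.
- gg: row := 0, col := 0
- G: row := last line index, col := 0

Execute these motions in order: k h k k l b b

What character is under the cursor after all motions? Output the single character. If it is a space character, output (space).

Answer: m

Derivation:
After 1 (k): row=0 col=0 char='m'
After 2 (h): row=0 col=0 char='m'
After 3 (k): row=0 col=0 char='m'
After 4 (k): row=0 col=0 char='m'
After 5 (l): row=0 col=1 char='o'
After 6 (b): row=0 col=0 char='m'
After 7 (b): row=0 col=0 char='m'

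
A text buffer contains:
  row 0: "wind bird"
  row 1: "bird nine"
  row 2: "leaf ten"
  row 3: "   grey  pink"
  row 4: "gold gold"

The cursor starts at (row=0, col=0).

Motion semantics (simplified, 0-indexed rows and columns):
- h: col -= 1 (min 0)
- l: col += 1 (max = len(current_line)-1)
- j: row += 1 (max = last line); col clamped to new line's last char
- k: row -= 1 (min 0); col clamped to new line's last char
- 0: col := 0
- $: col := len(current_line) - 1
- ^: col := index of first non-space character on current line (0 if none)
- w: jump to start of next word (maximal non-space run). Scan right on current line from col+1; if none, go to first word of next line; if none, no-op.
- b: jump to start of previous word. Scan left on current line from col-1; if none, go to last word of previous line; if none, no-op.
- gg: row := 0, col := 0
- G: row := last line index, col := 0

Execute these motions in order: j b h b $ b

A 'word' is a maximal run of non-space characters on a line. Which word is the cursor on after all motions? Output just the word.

Answer: bird

Derivation:
After 1 (j): row=1 col=0 char='b'
After 2 (b): row=0 col=5 char='b'
After 3 (h): row=0 col=4 char='_'
After 4 (b): row=0 col=0 char='w'
After 5 ($): row=0 col=8 char='d'
After 6 (b): row=0 col=5 char='b'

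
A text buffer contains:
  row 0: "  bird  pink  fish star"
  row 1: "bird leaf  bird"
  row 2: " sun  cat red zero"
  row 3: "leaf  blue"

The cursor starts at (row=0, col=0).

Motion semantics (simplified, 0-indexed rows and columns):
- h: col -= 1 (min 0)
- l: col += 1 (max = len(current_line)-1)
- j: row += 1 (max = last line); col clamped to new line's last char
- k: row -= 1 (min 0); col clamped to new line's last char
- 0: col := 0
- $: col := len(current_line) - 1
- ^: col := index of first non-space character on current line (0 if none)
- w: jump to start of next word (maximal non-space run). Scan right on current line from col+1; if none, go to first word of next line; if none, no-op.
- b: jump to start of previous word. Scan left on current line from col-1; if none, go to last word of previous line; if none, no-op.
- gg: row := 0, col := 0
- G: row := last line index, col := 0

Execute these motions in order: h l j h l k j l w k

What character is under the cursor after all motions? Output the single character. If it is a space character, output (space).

After 1 (h): row=0 col=0 char='_'
After 2 (l): row=0 col=1 char='_'
After 3 (j): row=1 col=1 char='i'
After 4 (h): row=1 col=0 char='b'
After 5 (l): row=1 col=1 char='i'
After 6 (k): row=0 col=1 char='_'
After 7 (j): row=1 col=1 char='i'
After 8 (l): row=1 col=2 char='r'
After 9 (w): row=1 col=5 char='l'
After 10 (k): row=0 col=5 char='d'

Answer: d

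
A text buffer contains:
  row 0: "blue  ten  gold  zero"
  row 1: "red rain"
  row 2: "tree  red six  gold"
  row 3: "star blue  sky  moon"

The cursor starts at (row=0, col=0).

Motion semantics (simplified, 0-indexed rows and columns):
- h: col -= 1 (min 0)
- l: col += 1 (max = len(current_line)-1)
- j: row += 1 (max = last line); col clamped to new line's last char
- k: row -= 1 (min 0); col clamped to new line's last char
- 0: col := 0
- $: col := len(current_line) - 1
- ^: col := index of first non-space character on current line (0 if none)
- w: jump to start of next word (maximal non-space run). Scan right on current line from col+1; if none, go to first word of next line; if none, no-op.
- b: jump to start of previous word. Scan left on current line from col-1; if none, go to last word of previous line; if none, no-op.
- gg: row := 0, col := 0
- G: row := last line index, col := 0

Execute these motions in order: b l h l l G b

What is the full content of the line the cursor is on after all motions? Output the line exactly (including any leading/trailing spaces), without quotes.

Answer: tree  red six  gold

Derivation:
After 1 (b): row=0 col=0 char='b'
After 2 (l): row=0 col=1 char='l'
After 3 (h): row=0 col=0 char='b'
After 4 (l): row=0 col=1 char='l'
After 5 (l): row=0 col=2 char='u'
After 6 (G): row=3 col=0 char='s'
After 7 (b): row=2 col=15 char='g'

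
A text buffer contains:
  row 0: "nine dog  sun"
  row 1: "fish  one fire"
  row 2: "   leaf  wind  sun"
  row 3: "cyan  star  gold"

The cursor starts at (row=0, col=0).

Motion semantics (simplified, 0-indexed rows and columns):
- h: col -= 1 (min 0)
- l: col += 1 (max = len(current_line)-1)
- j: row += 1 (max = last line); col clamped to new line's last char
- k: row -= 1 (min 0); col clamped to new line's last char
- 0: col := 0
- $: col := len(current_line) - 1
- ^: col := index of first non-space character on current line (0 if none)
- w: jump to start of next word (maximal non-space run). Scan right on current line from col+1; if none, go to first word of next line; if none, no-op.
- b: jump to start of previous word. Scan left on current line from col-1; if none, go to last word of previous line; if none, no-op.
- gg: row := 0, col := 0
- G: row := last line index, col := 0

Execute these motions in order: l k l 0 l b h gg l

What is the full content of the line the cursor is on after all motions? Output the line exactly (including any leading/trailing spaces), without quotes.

After 1 (l): row=0 col=1 char='i'
After 2 (k): row=0 col=1 char='i'
After 3 (l): row=0 col=2 char='n'
After 4 (0): row=0 col=0 char='n'
After 5 (l): row=0 col=1 char='i'
After 6 (b): row=0 col=0 char='n'
After 7 (h): row=0 col=0 char='n'
After 8 (gg): row=0 col=0 char='n'
After 9 (l): row=0 col=1 char='i'

Answer: nine dog  sun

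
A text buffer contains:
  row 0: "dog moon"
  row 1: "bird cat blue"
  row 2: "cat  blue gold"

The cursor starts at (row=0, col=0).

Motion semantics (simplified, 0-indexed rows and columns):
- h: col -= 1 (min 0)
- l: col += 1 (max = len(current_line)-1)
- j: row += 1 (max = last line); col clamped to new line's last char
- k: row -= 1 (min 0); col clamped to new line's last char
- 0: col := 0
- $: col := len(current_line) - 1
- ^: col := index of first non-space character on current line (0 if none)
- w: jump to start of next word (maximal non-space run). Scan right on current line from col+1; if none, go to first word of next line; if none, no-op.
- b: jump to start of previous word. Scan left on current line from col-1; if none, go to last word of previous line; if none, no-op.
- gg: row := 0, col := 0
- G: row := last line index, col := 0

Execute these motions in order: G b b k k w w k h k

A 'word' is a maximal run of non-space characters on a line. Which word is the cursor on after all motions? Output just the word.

Answer: moon

Derivation:
After 1 (G): row=2 col=0 char='c'
After 2 (b): row=1 col=9 char='b'
After 3 (b): row=1 col=5 char='c'
After 4 (k): row=0 col=5 char='o'
After 5 (k): row=0 col=5 char='o'
After 6 (w): row=1 col=0 char='b'
After 7 (w): row=1 col=5 char='c'
After 8 (k): row=0 col=5 char='o'
After 9 (h): row=0 col=4 char='m'
After 10 (k): row=0 col=4 char='m'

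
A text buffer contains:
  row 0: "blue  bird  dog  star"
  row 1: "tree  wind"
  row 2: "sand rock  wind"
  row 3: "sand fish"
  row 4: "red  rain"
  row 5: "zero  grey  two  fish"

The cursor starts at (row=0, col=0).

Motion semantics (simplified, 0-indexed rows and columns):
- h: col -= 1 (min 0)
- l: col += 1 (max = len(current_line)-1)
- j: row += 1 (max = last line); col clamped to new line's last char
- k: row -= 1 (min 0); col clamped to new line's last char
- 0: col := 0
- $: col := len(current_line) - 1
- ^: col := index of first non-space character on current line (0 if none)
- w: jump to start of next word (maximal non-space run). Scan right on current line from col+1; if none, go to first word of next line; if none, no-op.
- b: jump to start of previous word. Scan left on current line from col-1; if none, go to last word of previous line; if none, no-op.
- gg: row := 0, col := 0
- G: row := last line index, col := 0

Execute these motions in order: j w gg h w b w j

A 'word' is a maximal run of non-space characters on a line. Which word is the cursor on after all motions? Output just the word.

After 1 (j): row=1 col=0 char='t'
After 2 (w): row=1 col=6 char='w'
After 3 (gg): row=0 col=0 char='b'
After 4 (h): row=0 col=0 char='b'
After 5 (w): row=0 col=6 char='b'
After 6 (b): row=0 col=0 char='b'
After 7 (w): row=0 col=6 char='b'
After 8 (j): row=1 col=6 char='w'

Answer: wind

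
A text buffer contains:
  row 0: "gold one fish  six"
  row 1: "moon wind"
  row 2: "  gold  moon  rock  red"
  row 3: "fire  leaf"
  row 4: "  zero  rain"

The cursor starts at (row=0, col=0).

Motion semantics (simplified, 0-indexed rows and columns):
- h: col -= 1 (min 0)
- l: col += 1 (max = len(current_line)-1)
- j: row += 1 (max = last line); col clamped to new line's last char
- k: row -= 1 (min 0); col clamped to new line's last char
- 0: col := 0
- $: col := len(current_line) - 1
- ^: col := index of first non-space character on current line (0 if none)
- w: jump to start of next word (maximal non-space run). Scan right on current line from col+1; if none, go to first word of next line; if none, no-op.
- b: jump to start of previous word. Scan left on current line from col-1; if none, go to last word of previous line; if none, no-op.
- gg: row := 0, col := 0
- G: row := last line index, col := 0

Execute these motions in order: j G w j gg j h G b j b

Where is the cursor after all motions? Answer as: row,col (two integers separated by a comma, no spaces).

Answer: 4,2

Derivation:
After 1 (j): row=1 col=0 char='m'
After 2 (G): row=4 col=0 char='_'
After 3 (w): row=4 col=2 char='z'
After 4 (j): row=4 col=2 char='z'
After 5 (gg): row=0 col=0 char='g'
After 6 (j): row=1 col=0 char='m'
After 7 (h): row=1 col=0 char='m'
After 8 (G): row=4 col=0 char='_'
After 9 (b): row=3 col=6 char='l'
After 10 (j): row=4 col=6 char='_'
After 11 (b): row=4 col=2 char='z'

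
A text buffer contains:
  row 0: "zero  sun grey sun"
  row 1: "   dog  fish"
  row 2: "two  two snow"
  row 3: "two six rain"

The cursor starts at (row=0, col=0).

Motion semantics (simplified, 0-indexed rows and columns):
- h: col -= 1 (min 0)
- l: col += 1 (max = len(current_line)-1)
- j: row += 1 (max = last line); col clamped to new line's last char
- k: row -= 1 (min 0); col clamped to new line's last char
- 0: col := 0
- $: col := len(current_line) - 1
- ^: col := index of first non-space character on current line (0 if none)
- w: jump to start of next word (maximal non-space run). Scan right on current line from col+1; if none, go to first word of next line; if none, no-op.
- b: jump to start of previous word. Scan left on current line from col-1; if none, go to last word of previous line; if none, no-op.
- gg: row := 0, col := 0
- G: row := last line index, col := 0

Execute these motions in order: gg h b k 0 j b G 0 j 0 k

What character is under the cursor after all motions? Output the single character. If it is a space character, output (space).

Answer: t

Derivation:
After 1 (gg): row=0 col=0 char='z'
After 2 (h): row=0 col=0 char='z'
After 3 (b): row=0 col=0 char='z'
After 4 (k): row=0 col=0 char='z'
After 5 (0): row=0 col=0 char='z'
After 6 (j): row=1 col=0 char='_'
After 7 (b): row=0 col=15 char='s'
After 8 (G): row=3 col=0 char='t'
After 9 (0): row=3 col=0 char='t'
After 10 (j): row=3 col=0 char='t'
After 11 (0): row=3 col=0 char='t'
After 12 (k): row=2 col=0 char='t'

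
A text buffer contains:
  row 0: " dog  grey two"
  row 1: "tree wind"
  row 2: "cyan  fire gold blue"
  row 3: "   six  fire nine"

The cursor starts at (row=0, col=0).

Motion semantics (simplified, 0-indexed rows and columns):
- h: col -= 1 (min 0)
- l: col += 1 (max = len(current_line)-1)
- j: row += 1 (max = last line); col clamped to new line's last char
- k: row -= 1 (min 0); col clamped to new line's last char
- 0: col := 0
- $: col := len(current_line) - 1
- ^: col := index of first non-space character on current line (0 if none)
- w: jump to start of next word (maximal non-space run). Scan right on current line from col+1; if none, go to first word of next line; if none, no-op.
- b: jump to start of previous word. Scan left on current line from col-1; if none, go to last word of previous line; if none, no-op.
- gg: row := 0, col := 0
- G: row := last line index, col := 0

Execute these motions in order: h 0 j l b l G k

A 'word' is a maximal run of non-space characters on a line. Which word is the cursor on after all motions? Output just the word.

After 1 (h): row=0 col=0 char='_'
After 2 (0): row=0 col=0 char='_'
After 3 (j): row=1 col=0 char='t'
After 4 (l): row=1 col=1 char='r'
After 5 (b): row=1 col=0 char='t'
After 6 (l): row=1 col=1 char='r'
After 7 (G): row=3 col=0 char='_'
After 8 (k): row=2 col=0 char='c'

Answer: cyan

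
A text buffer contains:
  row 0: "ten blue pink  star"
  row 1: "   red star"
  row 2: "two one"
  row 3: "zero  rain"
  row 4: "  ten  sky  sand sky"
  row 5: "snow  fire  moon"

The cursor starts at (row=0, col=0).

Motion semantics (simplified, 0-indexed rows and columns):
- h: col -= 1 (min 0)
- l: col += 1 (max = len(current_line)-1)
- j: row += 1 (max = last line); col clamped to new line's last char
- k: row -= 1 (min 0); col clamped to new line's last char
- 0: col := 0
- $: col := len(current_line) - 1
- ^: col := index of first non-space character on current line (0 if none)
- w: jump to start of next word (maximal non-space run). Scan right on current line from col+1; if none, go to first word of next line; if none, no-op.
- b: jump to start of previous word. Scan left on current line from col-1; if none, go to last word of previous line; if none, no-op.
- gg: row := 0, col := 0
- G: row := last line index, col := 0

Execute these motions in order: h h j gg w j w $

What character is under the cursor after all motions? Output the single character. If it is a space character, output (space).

After 1 (h): row=0 col=0 char='t'
After 2 (h): row=0 col=0 char='t'
After 3 (j): row=1 col=0 char='_'
After 4 (gg): row=0 col=0 char='t'
After 5 (w): row=0 col=4 char='b'
After 6 (j): row=1 col=4 char='e'
After 7 (w): row=1 col=7 char='s'
After 8 ($): row=1 col=10 char='r'

Answer: r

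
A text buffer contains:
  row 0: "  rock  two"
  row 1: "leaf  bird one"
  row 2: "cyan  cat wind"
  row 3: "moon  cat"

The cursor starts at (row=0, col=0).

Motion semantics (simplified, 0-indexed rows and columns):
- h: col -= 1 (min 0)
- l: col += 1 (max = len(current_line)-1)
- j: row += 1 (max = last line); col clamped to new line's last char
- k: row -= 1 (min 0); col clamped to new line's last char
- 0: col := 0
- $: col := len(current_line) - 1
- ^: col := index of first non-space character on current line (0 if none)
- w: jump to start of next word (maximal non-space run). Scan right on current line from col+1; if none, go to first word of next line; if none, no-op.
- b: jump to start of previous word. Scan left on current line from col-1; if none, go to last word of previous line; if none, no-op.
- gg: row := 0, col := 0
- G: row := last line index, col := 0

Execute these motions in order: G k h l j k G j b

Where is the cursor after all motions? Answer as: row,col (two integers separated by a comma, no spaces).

After 1 (G): row=3 col=0 char='m'
After 2 (k): row=2 col=0 char='c'
After 3 (h): row=2 col=0 char='c'
After 4 (l): row=2 col=1 char='y'
After 5 (j): row=3 col=1 char='o'
After 6 (k): row=2 col=1 char='y'
After 7 (G): row=3 col=0 char='m'
After 8 (j): row=3 col=0 char='m'
After 9 (b): row=2 col=10 char='w'

Answer: 2,10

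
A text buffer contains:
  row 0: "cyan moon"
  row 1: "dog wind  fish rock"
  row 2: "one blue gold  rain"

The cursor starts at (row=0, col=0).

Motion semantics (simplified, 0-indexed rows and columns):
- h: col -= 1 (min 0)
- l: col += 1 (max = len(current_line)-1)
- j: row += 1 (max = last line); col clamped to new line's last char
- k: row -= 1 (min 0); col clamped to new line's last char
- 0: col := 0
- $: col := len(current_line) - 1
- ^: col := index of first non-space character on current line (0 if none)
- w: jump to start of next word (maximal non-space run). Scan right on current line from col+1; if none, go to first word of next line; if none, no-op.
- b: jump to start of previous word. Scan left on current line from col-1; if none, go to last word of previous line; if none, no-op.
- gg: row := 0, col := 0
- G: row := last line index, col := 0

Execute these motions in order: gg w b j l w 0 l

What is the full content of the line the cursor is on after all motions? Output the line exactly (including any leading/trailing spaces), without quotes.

Answer: dog wind  fish rock

Derivation:
After 1 (gg): row=0 col=0 char='c'
After 2 (w): row=0 col=5 char='m'
After 3 (b): row=0 col=0 char='c'
After 4 (j): row=1 col=0 char='d'
After 5 (l): row=1 col=1 char='o'
After 6 (w): row=1 col=4 char='w'
After 7 (0): row=1 col=0 char='d'
After 8 (l): row=1 col=1 char='o'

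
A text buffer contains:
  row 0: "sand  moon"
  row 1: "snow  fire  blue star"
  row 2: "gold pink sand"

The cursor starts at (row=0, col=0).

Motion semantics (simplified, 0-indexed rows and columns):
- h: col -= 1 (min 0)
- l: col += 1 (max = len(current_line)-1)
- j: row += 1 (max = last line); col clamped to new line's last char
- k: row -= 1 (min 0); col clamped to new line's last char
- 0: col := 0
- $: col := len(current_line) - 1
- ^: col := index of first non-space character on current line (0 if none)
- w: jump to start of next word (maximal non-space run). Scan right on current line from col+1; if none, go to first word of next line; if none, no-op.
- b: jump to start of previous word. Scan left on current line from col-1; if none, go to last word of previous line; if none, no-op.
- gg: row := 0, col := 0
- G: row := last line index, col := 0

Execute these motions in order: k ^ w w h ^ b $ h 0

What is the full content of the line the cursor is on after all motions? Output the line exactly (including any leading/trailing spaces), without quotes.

After 1 (k): row=0 col=0 char='s'
After 2 (^): row=0 col=0 char='s'
After 3 (w): row=0 col=6 char='m'
After 4 (w): row=1 col=0 char='s'
After 5 (h): row=1 col=0 char='s'
After 6 (^): row=1 col=0 char='s'
After 7 (b): row=0 col=6 char='m'
After 8 ($): row=0 col=9 char='n'
After 9 (h): row=0 col=8 char='o'
After 10 (0): row=0 col=0 char='s'

Answer: sand  moon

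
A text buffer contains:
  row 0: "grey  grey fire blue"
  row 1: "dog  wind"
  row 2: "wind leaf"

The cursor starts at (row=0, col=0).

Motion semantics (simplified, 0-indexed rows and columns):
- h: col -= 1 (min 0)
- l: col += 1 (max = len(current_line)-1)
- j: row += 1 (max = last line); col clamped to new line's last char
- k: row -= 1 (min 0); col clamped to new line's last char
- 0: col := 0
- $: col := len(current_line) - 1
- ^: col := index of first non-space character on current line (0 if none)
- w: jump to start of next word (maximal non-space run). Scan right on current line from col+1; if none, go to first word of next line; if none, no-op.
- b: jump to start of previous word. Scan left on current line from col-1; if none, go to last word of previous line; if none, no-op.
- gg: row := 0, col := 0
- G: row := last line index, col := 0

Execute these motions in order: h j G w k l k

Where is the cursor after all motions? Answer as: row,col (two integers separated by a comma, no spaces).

Answer: 0,6

Derivation:
After 1 (h): row=0 col=0 char='g'
After 2 (j): row=1 col=0 char='d'
After 3 (G): row=2 col=0 char='w'
After 4 (w): row=2 col=5 char='l'
After 5 (k): row=1 col=5 char='w'
After 6 (l): row=1 col=6 char='i'
After 7 (k): row=0 col=6 char='g'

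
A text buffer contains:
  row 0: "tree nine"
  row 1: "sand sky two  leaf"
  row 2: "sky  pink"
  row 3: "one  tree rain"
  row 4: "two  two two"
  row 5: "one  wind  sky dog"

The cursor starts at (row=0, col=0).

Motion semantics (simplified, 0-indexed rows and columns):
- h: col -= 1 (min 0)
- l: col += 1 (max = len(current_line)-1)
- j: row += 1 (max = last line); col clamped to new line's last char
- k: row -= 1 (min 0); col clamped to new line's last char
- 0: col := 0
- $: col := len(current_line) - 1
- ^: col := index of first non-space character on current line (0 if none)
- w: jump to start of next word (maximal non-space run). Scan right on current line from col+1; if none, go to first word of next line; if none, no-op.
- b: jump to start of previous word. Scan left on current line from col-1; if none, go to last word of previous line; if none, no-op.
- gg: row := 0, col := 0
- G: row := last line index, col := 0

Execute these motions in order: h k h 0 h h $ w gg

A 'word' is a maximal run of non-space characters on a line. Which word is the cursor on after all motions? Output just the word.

Answer: tree

Derivation:
After 1 (h): row=0 col=0 char='t'
After 2 (k): row=0 col=0 char='t'
After 3 (h): row=0 col=0 char='t'
After 4 (0): row=0 col=0 char='t'
After 5 (h): row=0 col=0 char='t'
After 6 (h): row=0 col=0 char='t'
After 7 ($): row=0 col=8 char='e'
After 8 (w): row=1 col=0 char='s'
After 9 (gg): row=0 col=0 char='t'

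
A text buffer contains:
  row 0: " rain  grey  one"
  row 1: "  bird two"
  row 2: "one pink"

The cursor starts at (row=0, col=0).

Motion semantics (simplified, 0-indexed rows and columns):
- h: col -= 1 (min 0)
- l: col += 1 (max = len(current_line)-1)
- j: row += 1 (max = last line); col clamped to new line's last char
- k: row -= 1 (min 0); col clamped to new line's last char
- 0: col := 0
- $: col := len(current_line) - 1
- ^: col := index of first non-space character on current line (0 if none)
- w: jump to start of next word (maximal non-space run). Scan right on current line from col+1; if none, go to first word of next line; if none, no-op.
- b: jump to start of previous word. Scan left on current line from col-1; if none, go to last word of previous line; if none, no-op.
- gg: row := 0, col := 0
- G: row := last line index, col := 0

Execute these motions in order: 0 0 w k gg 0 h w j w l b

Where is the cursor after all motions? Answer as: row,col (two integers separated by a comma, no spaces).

Answer: 1,2

Derivation:
After 1 (0): row=0 col=0 char='_'
After 2 (0): row=0 col=0 char='_'
After 3 (w): row=0 col=1 char='r'
After 4 (k): row=0 col=1 char='r'
After 5 (gg): row=0 col=0 char='_'
After 6 (0): row=0 col=0 char='_'
After 7 (h): row=0 col=0 char='_'
After 8 (w): row=0 col=1 char='r'
After 9 (j): row=1 col=1 char='_'
After 10 (w): row=1 col=2 char='b'
After 11 (l): row=1 col=3 char='i'
After 12 (b): row=1 col=2 char='b'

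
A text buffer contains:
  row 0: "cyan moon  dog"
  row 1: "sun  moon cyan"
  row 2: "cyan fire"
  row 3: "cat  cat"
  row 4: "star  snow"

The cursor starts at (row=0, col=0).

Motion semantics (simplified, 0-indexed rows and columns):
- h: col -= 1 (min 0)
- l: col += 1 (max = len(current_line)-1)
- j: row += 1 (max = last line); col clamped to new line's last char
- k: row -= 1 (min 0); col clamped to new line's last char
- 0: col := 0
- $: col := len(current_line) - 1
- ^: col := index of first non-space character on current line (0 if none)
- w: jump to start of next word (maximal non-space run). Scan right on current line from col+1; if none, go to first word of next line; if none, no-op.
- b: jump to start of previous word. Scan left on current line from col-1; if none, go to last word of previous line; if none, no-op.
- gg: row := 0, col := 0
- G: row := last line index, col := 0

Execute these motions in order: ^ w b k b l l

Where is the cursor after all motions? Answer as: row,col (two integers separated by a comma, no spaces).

After 1 (^): row=0 col=0 char='c'
After 2 (w): row=0 col=5 char='m'
After 3 (b): row=0 col=0 char='c'
After 4 (k): row=0 col=0 char='c'
After 5 (b): row=0 col=0 char='c'
After 6 (l): row=0 col=1 char='y'
After 7 (l): row=0 col=2 char='a'

Answer: 0,2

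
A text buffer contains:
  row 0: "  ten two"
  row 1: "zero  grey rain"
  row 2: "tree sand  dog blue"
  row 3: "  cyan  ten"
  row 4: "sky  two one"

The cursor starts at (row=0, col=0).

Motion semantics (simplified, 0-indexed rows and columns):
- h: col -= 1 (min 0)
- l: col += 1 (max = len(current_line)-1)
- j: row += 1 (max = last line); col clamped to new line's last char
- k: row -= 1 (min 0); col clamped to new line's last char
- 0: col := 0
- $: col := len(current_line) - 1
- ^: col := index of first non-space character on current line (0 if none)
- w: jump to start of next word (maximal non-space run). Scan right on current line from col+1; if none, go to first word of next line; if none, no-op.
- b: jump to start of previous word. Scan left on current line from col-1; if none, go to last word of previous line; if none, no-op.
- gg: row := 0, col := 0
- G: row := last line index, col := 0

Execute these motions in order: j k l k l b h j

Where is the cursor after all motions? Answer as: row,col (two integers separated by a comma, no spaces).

After 1 (j): row=1 col=0 char='z'
After 2 (k): row=0 col=0 char='_'
After 3 (l): row=0 col=1 char='_'
After 4 (k): row=0 col=1 char='_'
After 5 (l): row=0 col=2 char='t'
After 6 (b): row=0 col=2 char='t'
After 7 (h): row=0 col=1 char='_'
After 8 (j): row=1 col=1 char='e'

Answer: 1,1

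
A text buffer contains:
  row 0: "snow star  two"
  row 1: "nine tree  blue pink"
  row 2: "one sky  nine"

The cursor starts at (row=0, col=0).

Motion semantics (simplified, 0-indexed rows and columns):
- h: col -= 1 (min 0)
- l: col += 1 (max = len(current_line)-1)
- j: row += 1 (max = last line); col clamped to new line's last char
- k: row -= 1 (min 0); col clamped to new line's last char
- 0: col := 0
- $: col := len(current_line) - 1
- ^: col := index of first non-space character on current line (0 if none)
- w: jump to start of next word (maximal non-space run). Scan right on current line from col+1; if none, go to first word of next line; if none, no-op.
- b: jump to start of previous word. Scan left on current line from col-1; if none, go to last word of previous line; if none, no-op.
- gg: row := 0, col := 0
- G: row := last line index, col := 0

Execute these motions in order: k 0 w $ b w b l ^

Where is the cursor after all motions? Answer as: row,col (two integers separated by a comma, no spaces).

Answer: 0,0

Derivation:
After 1 (k): row=0 col=0 char='s'
After 2 (0): row=0 col=0 char='s'
After 3 (w): row=0 col=5 char='s'
After 4 ($): row=0 col=13 char='o'
After 5 (b): row=0 col=11 char='t'
After 6 (w): row=1 col=0 char='n'
After 7 (b): row=0 col=11 char='t'
After 8 (l): row=0 col=12 char='w'
After 9 (^): row=0 col=0 char='s'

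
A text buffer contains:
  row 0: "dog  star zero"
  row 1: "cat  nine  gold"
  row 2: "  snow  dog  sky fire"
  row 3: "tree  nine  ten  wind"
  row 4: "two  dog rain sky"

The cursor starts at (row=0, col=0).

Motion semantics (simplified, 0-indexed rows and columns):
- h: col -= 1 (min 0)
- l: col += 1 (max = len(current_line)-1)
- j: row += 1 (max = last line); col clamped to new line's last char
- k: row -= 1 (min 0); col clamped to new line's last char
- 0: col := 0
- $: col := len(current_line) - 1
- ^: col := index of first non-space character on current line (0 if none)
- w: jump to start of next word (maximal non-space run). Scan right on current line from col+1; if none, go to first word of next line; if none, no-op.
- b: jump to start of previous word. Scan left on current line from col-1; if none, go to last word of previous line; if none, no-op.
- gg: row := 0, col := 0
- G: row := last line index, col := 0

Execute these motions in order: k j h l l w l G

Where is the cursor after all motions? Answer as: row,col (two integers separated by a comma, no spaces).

Answer: 4,0

Derivation:
After 1 (k): row=0 col=0 char='d'
After 2 (j): row=1 col=0 char='c'
After 3 (h): row=1 col=0 char='c'
After 4 (l): row=1 col=1 char='a'
After 5 (l): row=1 col=2 char='t'
After 6 (w): row=1 col=5 char='n'
After 7 (l): row=1 col=6 char='i'
After 8 (G): row=4 col=0 char='t'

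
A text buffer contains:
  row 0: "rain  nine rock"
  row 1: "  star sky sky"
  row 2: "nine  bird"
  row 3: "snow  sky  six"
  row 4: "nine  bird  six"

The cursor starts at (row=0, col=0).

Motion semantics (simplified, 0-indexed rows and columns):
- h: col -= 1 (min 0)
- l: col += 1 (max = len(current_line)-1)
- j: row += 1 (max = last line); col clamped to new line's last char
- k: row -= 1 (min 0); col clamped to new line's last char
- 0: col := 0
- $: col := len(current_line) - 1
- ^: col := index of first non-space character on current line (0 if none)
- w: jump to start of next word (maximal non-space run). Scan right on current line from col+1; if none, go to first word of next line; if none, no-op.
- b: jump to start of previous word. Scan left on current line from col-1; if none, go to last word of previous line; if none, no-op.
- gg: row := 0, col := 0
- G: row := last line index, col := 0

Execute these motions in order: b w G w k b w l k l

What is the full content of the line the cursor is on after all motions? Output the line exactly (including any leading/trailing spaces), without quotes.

After 1 (b): row=0 col=0 char='r'
After 2 (w): row=0 col=6 char='n'
After 3 (G): row=4 col=0 char='n'
After 4 (w): row=4 col=6 char='b'
After 5 (k): row=3 col=6 char='s'
After 6 (b): row=3 col=0 char='s'
After 7 (w): row=3 col=6 char='s'
After 8 (l): row=3 col=7 char='k'
After 9 (k): row=2 col=7 char='i'
After 10 (l): row=2 col=8 char='r'

Answer: nine  bird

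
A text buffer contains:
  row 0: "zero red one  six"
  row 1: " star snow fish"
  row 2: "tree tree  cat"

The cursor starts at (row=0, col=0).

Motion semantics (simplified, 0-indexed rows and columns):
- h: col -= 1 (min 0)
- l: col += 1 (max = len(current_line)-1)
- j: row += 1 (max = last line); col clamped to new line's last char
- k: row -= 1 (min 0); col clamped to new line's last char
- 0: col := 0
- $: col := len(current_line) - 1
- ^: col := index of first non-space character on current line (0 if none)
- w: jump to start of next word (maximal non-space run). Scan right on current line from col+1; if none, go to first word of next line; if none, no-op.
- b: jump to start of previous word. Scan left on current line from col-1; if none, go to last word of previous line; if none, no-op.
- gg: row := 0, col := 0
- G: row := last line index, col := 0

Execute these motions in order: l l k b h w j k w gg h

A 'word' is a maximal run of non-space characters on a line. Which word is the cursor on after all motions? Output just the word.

After 1 (l): row=0 col=1 char='e'
After 2 (l): row=0 col=2 char='r'
After 3 (k): row=0 col=2 char='r'
After 4 (b): row=0 col=0 char='z'
After 5 (h): row=0 col=0 char='z'
After 6 (w): row=0 col=5 char='r'
After 7 (j): row=1 col=5 char='_'
After 8 (k): row=0 col=5 char='r'
After 9 (w): row=0 col=9 char='o'
After 10 (gg): row=0 col=0 char='z'
After 11 (h): row=0 col=0 char='z'

Answer: zero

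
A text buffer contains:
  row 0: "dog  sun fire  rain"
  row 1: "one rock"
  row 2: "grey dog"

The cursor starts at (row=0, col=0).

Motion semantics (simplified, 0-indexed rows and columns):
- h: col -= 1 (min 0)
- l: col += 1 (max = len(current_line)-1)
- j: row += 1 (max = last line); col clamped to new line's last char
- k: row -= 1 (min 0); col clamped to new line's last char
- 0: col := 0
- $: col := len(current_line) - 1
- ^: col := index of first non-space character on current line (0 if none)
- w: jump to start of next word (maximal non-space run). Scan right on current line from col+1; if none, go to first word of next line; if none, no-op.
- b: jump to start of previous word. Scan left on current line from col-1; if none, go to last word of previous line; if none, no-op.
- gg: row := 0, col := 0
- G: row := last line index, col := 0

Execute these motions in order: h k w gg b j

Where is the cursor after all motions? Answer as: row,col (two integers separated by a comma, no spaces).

Answer: 1,0

Derivation:
After 1 (h): row=0 col=0 char='d'
After 2 (k): row=0 col=0 char='d'
After 3 (w): row=0 col=5 char='s'
After 4 (gg): row=0 col=0 char='d'
After 5 (b): row=0 col=0 char='d'
After 6 (j): row=1 col=0 char='o'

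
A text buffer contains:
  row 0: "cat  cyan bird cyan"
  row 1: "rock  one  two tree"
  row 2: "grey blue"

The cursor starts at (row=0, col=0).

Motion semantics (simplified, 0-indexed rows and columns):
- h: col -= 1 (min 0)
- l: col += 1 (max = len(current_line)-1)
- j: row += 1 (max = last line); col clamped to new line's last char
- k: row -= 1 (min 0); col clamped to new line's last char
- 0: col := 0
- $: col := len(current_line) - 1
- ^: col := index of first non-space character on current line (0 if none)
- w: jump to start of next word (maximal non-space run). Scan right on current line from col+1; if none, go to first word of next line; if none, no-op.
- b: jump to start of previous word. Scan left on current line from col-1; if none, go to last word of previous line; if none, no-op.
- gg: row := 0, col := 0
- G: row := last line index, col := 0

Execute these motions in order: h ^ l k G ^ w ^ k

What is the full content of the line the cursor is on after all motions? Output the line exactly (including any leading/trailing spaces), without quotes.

After 1 (h): row=0 col=0 char='c'
After 2 (^): row=0 col=0 char='c'
After 3 (l): row=0 col=1 char='a'
After 4 (k): row=0 col=1 char='a'
After 5 (G): row=2 col=0 char='g'
After 6 (^): row=2 col=0 char='g'
After 7 (w): row=2 col=5 char='b'
After 8 (^): row=2 col=0 char='g'
After 9 (k): row=1 col=0 char='r'

Answer: rock  one  two tree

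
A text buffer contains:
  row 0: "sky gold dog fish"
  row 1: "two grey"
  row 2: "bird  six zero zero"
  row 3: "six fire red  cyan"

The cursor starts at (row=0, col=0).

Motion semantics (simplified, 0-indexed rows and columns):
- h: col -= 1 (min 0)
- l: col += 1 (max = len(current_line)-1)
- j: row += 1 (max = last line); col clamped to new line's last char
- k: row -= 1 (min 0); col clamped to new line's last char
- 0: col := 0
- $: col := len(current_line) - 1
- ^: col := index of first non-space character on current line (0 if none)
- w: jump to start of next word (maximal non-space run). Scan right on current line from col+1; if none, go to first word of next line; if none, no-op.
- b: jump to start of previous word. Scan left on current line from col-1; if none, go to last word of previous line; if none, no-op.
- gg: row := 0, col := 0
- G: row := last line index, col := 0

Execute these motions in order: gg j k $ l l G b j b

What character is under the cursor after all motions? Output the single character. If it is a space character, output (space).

Answer: c

Derivation:
After 1 (gg): row=0 col=0 char='s'
After 2 (j): row=1 col=0 char='t'
After 3 (k): row=0 col=0 char='s'
After 4 ($): row=0 col=16 char='h'
After 5 (l): row=0 col=16 char='h'
After 6 (l): row=0 col=16 char='h'
After 7 (G): row=3 col=0 char='s'
After 8 (b): row=2 col=15 char='z'
After 9 (j): row=3 col=15 char='y'
After 10 (b): row=3 col=14 char='c'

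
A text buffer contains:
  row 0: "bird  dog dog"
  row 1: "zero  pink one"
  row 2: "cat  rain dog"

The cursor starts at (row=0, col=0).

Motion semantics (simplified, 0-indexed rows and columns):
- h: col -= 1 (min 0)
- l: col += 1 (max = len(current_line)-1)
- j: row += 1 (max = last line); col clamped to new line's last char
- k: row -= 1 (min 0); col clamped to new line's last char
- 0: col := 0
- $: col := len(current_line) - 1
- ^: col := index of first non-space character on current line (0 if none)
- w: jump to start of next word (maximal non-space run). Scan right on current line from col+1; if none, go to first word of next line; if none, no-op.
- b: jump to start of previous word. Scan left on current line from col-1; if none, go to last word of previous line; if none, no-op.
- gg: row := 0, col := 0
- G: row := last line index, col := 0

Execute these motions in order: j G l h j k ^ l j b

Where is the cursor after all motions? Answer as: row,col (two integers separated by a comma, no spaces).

Answer: 2,0

Derivation:
After 1 (j): row=1 col=0 char='z'
After 2 (G): row=2 col=0 char='c'
After 3 (l): row=2 col=1 char='a'
After 4 (h): row=2 col=0 char='c'
After 5 (j): row=2 col=0 char='c'
After 6 (k): row=1 col=0 char='z'
After 7 (^): row=1 col=0 char='z'
After 8 (l): row=1 col=1 char='e'
After 9 (j): row=2 col=1 char='a'
After 10 (b): row=2 col=0 char='c'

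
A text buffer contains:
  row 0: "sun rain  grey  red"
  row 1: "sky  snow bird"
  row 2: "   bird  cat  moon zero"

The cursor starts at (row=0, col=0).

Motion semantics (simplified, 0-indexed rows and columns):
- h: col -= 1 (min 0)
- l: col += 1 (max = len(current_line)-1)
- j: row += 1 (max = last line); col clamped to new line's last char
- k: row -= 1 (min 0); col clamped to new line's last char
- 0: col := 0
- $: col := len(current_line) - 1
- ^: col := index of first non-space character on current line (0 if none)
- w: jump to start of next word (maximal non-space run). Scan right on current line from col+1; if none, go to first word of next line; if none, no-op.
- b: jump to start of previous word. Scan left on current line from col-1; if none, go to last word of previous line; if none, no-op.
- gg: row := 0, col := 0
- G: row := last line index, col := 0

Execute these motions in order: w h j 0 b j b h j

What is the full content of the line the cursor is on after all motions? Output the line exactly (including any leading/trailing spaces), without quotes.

After 1 (w): row=0 col=4 char='r'
After 2 (h): row=0 col=3 char='_'
After 3 (j): row=1 col=3 char='_'
After 4 (0): row=1 col=0 char='s'
After 5 (b): row=0 col=16 char='r'
After 6 (j): row=1 col=13 char='d'
After 7 (b): row=1 col=10 char='b'
After 8 (h): row=1 col=9 char='_'
After 9 (j): row=2 col=9 char='c'

Answer:    bird  cat  moon zero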